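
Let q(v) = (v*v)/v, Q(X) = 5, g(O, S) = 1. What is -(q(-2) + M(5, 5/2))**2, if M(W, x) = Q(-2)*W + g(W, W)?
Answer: -576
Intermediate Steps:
M(W, x) = 1 + 5*W (M(W, x) = 5*W + 1 = 1 + 5*W)
q(v) = v (q(v) = v**2/v = v)
-(q(-2) + M(5, 5/2))**2 = -(-2 + (1 + 5*5))**2 = -(-2 + (1 + 25))**2 = -(-2 + 26)**2 = -1*24**2 = -1*576 = -576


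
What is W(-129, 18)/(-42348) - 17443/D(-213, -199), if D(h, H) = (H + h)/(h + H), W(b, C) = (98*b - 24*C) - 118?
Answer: -184665743/10587 ≈ -17443.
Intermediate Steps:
W(b, C) = -118 - 24*C + 98*b (W(b, C) = (-24*C + 98*b) - 118 = -118 - 24*C + 98*b)
D(h, H) = 1 (D(h, H) = (H + h)/(H + h) = 1)
W(-129, 18)/(-42348) - 17443/D(-213, -199) = (-118 - 24*18 + 98*(-129))/(-42348) - 17443/1 = (-118 - 432 - 12642)*(-1/42348) - 17443*1 = -13192*(-1/42348) - 17443 = 3298/10587 - 17443 = -184665743/10587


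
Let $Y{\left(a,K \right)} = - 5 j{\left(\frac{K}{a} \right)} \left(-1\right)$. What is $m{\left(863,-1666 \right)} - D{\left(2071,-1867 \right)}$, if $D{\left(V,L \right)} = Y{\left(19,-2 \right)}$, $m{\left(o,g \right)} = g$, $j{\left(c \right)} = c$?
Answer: $- \frac{31644}{19} \approx -1665.5$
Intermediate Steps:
$Y{\left(a,K \right)} = \frac{5 K}{a}$ ($Y{\left(a,K \right)} = - 5 \frac{K}{a} \left(-1\right) = - \frac{5 K}{a} \left(-1\right) = \frac{5 K}{a}$)
$D{\left(V,L \right)} = - \frac{10}{19}$ ($D{\left(V,L \right)} = 5 \left(-2\right) \frac{1}{19} = - \frac{10}{19}$)
$m{\left(863,-1666 \right)} - D{\left(2071,-1867 \right)} = -1666 - - \frac{10}{19} = -1666 + \frac{10}{19} = - \frac{31644}{19}$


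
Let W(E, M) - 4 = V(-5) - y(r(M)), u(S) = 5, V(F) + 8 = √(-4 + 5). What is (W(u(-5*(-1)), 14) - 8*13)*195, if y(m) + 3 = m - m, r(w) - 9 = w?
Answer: -20280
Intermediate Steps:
V(F) = -7 (V(F) = -8 + √(-4 + 5) = -8 + √1 = -8 + 1 = -7)
r(w) = 9 + w
y(m) = -3 (y(m) = -3 + (m - m) = -3 + 0 = -3)
W(E, M) = 0 (W(E, M) = 4 + (-7 - 1*(-3)) = 4 + (-7 + 3) = 4 - 4 = 0)
(W(u(-5*(-1)), 14) - 8*13)*195 = (0 - 8*13)*195 = (0 - 104)*195 = -104*195 = -20280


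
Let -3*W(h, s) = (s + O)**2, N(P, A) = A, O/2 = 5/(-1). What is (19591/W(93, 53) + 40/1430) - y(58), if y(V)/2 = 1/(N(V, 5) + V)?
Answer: -529548823/16657641 ≈ -31.790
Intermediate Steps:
O = -10 (O = 2*(5/(-1)) = 2*(5*(-1)) = 2*(-5) = -10)
W(h, s) = -(-10 + s)**2/3 (W(h, s) = -(s - 10)**2/3 = -(-10 + s)**2/3)
y(V) = 2/(5 + V)
(19591/W(93, 53) + 40/1430) - y(58) = (19591/((-(-10 + 53)**2/3)) + 40/1430) - 2/(5 + 58) = (19591/((-1/3*43**2)) + 40*(1/1430)) - 2/63 = (19591/((-1/3*1849)) + 4/143) - 2/63 = (19591/(-1849/3) + 4/143) - 1*2/63 = (19591*(-3/1849) + 4/143) - 2/63 = (-58773/1849 + 4/143) - 2/63 = -8397143/264407 - 2/63 = -529548823/16657641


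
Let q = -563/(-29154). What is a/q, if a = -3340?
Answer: -97374360/563 ≈ -1.7296e+5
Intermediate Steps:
q = 563/29154 (q = -563*(-1/29154) = 563/29154 ≈ 0.019311)
a/q = -3340/563/29154 = -3340*29154/563 = -97374360/563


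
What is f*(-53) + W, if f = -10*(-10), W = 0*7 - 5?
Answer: -5305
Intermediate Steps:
W = -5 (W = 0 - 5 = -5)
f = 100
f*(-53) + W = 100*(-53) - 5 = -5300 - 5 = -5305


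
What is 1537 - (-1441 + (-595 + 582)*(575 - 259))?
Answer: 7086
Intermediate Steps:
1537 - (-1441 + (-595 + 582)*(575 - 259)) = 1537 - (-1441 - 13*316) = 1537 - (-1441 - 4108) = 1537 - 1*(-5549) = 1537 + 5549 = 7086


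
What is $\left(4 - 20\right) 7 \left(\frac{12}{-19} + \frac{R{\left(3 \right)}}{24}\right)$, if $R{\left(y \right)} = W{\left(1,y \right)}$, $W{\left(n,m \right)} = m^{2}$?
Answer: $\frac{546}{19} \approx 28.737$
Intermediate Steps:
$R{\left(y \right)} = y^{2}$
$\left(4 - 20\right) 7 \left(\frac{12}{-19} + \frac{R{\left(3 \right)}}{24}\right) = \left(4 - 20\right) 7 \left(\frac{12}{-19} + \frac{3^{2}}{24}\right) = \left(-16\right) 7 \left(12 \left(- \frac{1}{19}\right) + 9 \cdot \frac{1}{24}\right) = - 112 \left(- \frac{12}{19} + \frac{3}{8}\right) = \left(-112\right) \left(- \frac{39}{152}\right) = \frac{546}{19}$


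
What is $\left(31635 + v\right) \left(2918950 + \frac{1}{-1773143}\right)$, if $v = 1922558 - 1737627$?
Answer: $\frac{1120884059247458534}{1773143} \approx 6.3215 \cdot 10^{11}$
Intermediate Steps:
$v = 184931$
$\left(31635 + v\right) \left(2918950 + \frac{1}{-1773143}\right) = \left(31635 + 184931\right) \left(2918950 + \frac{1}{-1773143}\right) = 216566 \left(2918950 - \frac{1}{1773143}\right) = 216566 \cdot \frac{5175715759849}{1773143} = \frac{1120884059247458534}{1773143}$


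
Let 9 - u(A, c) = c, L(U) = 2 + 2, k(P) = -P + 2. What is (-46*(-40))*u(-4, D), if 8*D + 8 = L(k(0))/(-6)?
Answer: 55660/3 ≈ 18553.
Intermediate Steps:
k(P) = 2 - P
L(U) = 4
D = -13/12 (D = -1 + (4/(-6))/8 = -1 + (4*(-⅙))/8 = -1 + (⅛)*(-⅔) = -1 - 1/12 = -13/12 ≈ -1.0833)
u(A, c) = 9 - c
(-46*(-40))*u(-4, D) = (-46*(-40))*(9 - 1*(-13/12)) = 1840*(9 + 13/12) = 1840*(121/12) = 55660/3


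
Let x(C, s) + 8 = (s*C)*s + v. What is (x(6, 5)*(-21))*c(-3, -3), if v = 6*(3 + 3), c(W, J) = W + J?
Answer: 22428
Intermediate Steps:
c(W, J) = J + W
v = 36 (v = 6*6 = 36)
x(C, s) = 28 + C*s² (x(C, s) = -8 + ((s*C)*s + 36) = -8 + ((C*s)*s + 36) = -8 + (C*s² + 36) = -8 + (36 + C*s²) = 28 + C*s²)
(x(6, 5)*(-21))*c(-3, -3) = ((28 + 6*5²)*(-21))*(-3 - 3) = ((28 + 6*25)*(-21))*(-6) = ((28 + 150)*(-21))*(-6) = (178*(-21))*(-6) = -3738*(-6) = 22428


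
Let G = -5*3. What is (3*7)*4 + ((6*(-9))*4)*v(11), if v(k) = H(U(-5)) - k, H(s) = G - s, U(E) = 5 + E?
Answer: 5700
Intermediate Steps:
G = -15
H(s) = -15 - s
v(k) = -15 - k (v(k) = (-15 - (5 - 5)) - k = (-15 - 1*0) - k = (-15 + 0) - k = -15 - k)
(3*7)*4 + ((6*(-9))*4)*v(11) = (3*7)*4 + ((6*(-9))*4)*(-15 - 1*11) = 21*4 + (-54*4)*(-15 - 11) = 84 - 216*(-26) = 84 + 5616 = 5700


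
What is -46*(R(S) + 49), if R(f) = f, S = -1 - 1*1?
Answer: -2162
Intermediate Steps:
S = -2 (S = -1 - 1 = -2)
-46*(R(S) + 49) = -46*(-2 + 49) = -46*47 = -2162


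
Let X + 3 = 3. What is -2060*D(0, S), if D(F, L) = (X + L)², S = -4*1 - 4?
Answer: -131840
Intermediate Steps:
X = 0 (X = -3 + 3 = 0)
S = -8 (S = -4 - 4 = -8)
D(F, L) = L² (D(F, L) = (0 + L)² = L²)
-2060*D(0, S) = -2060*(-8)² = -2060*64 = -131840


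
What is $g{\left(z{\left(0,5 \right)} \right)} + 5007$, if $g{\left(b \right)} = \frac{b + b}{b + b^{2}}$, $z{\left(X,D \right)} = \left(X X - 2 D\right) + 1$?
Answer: $\frac{20027}{4} \approx 5006.8$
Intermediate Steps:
$z{\left(X,D \right)} = 1 + X^{2} - 2 D$ ($z{\left(X,D \right)} = \left(X^{2} - 2 D\right) + 1 = 1 + X^{2} - 2 D$)
$g{\left(b \right)} = \frac{2 b}{b + b^{2}}$
$g{\left(z{\left(0,5 \right)} \right)} + 5007 = \frac{2}{1 + \left(1 + 0^{2} - 10\right)} + 5007 = \frac{2}{1 + \left(1 + 0 - 10\right)} + 5007 = \frac{2}{1 - 9} + 5007 = \frac{2}{-8} + 5007 = 2 \left(- \frac{1}{8}\right) + 5007 = - \frac{1}{4} + 5007 = \frac{20027}{4}$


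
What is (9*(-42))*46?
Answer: -17388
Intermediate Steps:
(9*(-42))*46 = -378*46 = -17388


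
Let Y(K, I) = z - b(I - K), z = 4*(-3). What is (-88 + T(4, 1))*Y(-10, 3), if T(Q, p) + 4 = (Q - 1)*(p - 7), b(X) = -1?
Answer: 1210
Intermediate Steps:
T(Q, p) = -4 + (-1 + Q)*(-7 + p) (T(Q, p) = -4 + (Q - 1)*(p - 7) = -4 + (-1 + Q)*(-7 + p))
z = -12
Y(K, I) = -11 (Y(K, I) = -12 - 1*(-1) = -12 + 1 = -11)
(-88 + T(4, 1))*Y(-10, 3) = (-88 + (3 - 1*1 - 7*4 + 4*1))*(-11) = (-88 + (3 - 1 - 28 + 4))*(-11) = (-88 - 22)*(-11) = -110*(-11) = 1210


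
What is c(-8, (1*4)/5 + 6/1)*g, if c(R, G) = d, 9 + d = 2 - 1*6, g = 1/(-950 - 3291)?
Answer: 13/4241 ≈ 0.0030653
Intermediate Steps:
g = -1/4241 (g = 1/(-4241) = -1/4241 ≈ -0.00023579)
d = -13 (d = -9 + (2 - 1*6) = -9 + (2 - 6) = -9 - 4 = -13)
c(R, G) = -13
c(-8, (1*4)/5 + 6/1)*g = -13*(-1/4241) = 13/4241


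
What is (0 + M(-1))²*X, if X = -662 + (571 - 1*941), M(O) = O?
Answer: -1032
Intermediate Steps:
X = -1032 (X = -662 + (571 - 941) = -662 - 370 = -1032)
(0 + M(-1))²*X = (0 - 1)²*(-1032) = (-1)²*(-1032) = 1*(-1032) = -1032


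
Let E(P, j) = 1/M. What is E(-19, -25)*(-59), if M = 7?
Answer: -59/7 ≈ -8.4286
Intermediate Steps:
E(P, j) = ⅐ (E(P, j) = 1/7 = ⅐)
E(-19, -25)*(-59) = (⅐)*(-59) = -59/7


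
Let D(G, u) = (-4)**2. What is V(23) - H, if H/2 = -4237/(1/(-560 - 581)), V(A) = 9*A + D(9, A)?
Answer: -9668611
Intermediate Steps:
D(G, u) = 16
V(A) = 16 + 9*A (V(A) = 9*A + 16 = 16 + 9*A)
H = 9668834 (H = 2*(-4237/(1/(-560 - 581))) = 2*(-4237/(1/(-1141))) = 2*(-4237/(-1/1141)) = 2*(-4237*(-1141)) = 2*4834417 = 9668834)
V(23) - H = (16 + 9*23) - 1*9668834 = (16 + 207) - 9668834 = 223 - 9668834 = -9668611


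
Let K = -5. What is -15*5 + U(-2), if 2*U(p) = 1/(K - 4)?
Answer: -1351/18 ≈ -75.056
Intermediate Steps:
U(p) = -1/18 (U(p) = 1/(2*(-5 - 4)) = (½)/(-9) = (½)*(-⅑) = -1/18)
-15*5 + U(-2) = -15*5 - 1/18 = -75 - 1/18 = -1351/18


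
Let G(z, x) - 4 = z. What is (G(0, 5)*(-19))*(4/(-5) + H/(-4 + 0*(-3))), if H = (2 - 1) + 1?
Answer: 494/5 ≈ 98.800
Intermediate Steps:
G(z, x) = 4 + z
H = 2 (H = 1 + 1 = 2)
(G(0, 5)*(-19))*(4/(-5) + H/(-4 + 0*(-3))) = ((4 + 0)*(-19))*(4/(-5) + 2/(-4 + 0*(-3))) = (4*(-19))*(4*(-⅕) + 2/(-4 + 0)) = -76*(-⅘ + 2/(-4)) = -76*(-⅘ + 2*(-¼)) = -76*(-⅘ - ½) = -76*(-13/10) = 494/5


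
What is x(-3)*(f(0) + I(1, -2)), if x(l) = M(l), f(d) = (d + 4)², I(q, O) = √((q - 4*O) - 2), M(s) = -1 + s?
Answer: -64 - 4*√7 ≈ -74.583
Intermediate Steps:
I(q, O) = √(-2 + q - 4*O)
f(d) = (4 + d)²
x(l) = -1 + l
x(-3)*(f(0) + I(1, -2)) = (-1 - 3)*((4 + 0)² + √(-2 + 1 - 4*(-2))) = -4*(4² + √(-2 + 1 + 8)) = -4*(16 + √7) = -64 - 4*√7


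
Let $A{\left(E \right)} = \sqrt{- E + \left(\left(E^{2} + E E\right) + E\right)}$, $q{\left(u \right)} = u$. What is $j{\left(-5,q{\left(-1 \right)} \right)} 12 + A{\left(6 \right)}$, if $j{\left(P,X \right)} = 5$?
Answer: $60 + 6 \sqrt{2} \approx 68.485$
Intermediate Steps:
$A{\left(E \right)} = \sqrt{2} \sqrt{E^{2}}$ ($A{\left(E \right)} = \sqrt{- E + \left(\left(E^{2} + E^{2}\right) + E\right)} = \sqrt{- E + \left(2 E^{2} + E\right)} = \sqrt{- E + \left(E + 2 E^{2}\right)} = \sqrt{2 E^{2}} = \sqrt{2} \sqrt{E^{2}}$)
$j{\left(-5,q{\left(-1 \right)} \right)} 12 + A{\left(6 \right)} = 5 \cdot 12 + \sqrt{2} \sqrt{6^{2}} = 60 + \sqrt{2} \sqrt{36} = 60 + \sqrt{2} \cdot 6 = 60 + 6 \sqrt{2}$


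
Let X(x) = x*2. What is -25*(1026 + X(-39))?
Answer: -23700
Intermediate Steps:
X(x) = 2*x
-25*(1026 + X(-39)) = -25*(1026 + 2*(-39)) = -25*(1026 - 78) = -25*948 = -23700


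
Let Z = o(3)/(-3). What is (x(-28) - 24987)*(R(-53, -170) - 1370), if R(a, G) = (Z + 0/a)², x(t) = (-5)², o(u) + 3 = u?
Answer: 34197940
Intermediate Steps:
o(u) = -3 + u
x(t) = 25
Z = 0 (Z = (-3 + 3)/(-3) = 0*(-⅓) = 0)
R(a, G) = 0 (R(a, G) = (0 + 0/a)² = (0 + 0)² = 0² = 0)
(x(-28) - 24987)*(R(-53, -170) - 1370) = (25 - 24987)*(0 - 1370) = -24962*(-1370) = 34197940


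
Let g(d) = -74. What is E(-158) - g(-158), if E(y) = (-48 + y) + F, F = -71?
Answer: -203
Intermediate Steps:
E(y) = -119 + y (E(y) = (-48 + y) - 71 = -119 + y)
E(-158) - g(-158) = (-119 - 158) - 1*(-74) = -277 + 74 = -203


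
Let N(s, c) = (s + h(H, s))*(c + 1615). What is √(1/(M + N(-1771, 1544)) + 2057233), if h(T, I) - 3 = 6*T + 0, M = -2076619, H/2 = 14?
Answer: √2134964162512906206/1018717 ≈ 1434.3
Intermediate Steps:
H = 28 (H = 2*14 = 28)
h(T, I) = 3 + 6*T (h(T, I) = 3 + (6*T + 0) = 3 + 6*T)
N(s, c) = (171 + s)*(1615 + c) (N(s, c) = (s + (3 + 6*28))*(c + 1615) = (s + (3 + 168))*(1615 + c) = (s + 171)*(1615 + c) = (171 + s)*(1615 + c))
√(1/(M + N(-1771, 1544)) + 2057233) = √(1/(-2076619 + (276165 + 171*1544 + 1615*(-1771) + 1544*(-1771))) + 2057233) = √(1/(-2076619 + (276165 + 264024 - 2860165 - 2734424)) + 2057233) = √(1/(-2076619 - 5054400) + 2057233) = √(1/(-7131019) + 2057233) = √(-1/7131019 + 2057233) = √(14670167610426/7131019) = √2134964162512906206/1018717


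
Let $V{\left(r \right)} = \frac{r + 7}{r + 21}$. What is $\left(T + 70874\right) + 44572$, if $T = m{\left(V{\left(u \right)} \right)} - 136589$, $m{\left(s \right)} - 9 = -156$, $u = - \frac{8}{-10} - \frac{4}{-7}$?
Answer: $-21290$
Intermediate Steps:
$u = \frac{48}{35}$ ($u = \left(-8\right) \left(- \frac{1}{10}\right) - - \frac{4}{7} = \frac{4}{5} + \frac{4}{7} = \frac{48}{35} \approx 1.3714$)
$V{\left(r \right)} = \frac{7 + r}{21 + r}$
$m{\left(s \right)} = -147$ ($m{\left(s \right)} = 9 - 156 = -147$)
$T = -136736$ ($T = -147 - 136589 = -136736$)
$\left(T + 70874\right) + 44572 = \left(-136736 + 70874\right) + 44572 = -65862 + 44572 = -21290$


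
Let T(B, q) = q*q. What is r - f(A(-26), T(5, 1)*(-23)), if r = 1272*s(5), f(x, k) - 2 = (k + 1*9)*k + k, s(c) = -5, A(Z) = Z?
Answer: -6661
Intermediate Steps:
T(B, q) = q²
f(x, k) = 2 + k + k*(9 + k) (f(x, k) = 2 + ((k + 1*9)*k + k) = 2 + ((k + 9)*k + k) = 2 + ((9 + k)*k + k) = 2 + (k*(9 + k) + k) = 2 + (k + k*(9 + k)) = 2 + k + k*(9 + k))
r = -6360 (r = 1272*(-5) = -6360)
r - f(A(-26), T(5, 1)*(-23)) = -6360 - (2 + (1²*(-23))² + 10*(1²*(-23))) = -6360 - (2 + (1*(-23))² + 10*(1*(-23))) = -6360 - (2 + (-23)² + 10*(-23)) = -6360 - (2 + 529 - 230) = -6360 - 1*301 = -6360 - 301 = -6661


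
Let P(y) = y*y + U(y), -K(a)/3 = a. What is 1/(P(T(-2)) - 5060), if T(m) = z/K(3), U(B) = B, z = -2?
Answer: -81/409838 ≈ -0.00019764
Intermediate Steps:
K(a) = -3*a
T(m) = 2/9 (T(m) = -2/((-3*3)) = -2/(-9) = -2*(-1/9) = 2/9)
P(y) = y + y**2 (P(y) = y*y + y = y**2 + y = y + y**2)
1/(P(T(-2)) - 5060) = 1/(2*(1 + 2/9)/9 - 5060) = 1/((2/9)*(11/9) - 5060) = 1/(22/81 - 5060) = 1/(-409838/81) = -81/409838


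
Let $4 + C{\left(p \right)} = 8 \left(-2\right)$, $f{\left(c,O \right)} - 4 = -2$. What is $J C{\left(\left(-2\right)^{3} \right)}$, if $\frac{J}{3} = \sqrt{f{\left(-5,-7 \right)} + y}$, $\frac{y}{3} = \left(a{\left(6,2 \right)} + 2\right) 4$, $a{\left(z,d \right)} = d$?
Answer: $- 300 \sqrt{2} \approx -424.26$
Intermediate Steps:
$y = 48$ ($y = 3 \left(2 + 2\right) 4 = 3 \cdot 4 \cdot 4 = 3 \cdot 16 = 48$)
$f{\left(c,O \right)} = 2$ ($f{\left(c,O \right)} = 4 - 2 = 2$)
$J = 15 \sqrt{2}$ ($J = 3 \sqrt{2 + 48} = 3 \sqrt{50} = 3 \cdot 5 \sqrt{2} = 15 \sqrt{2} \approx 21.213$)
$C{\left(p \right)} = -20$ ($C{\left(p \right)} = -4 + 8 \left(-2\right) = -4 - 16 = -20$)
$J C{\left(\left(-2\right)^{3} \right)} = 15 \sqrt{2} \left(-20\right) = - 300 \sqrt{2}$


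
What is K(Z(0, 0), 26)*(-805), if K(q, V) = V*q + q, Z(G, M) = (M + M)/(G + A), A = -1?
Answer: 0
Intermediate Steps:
Z(G, M) = 2*M/(-1 + G) (Z(G, M) = (M + M)/(G - 1) = (2*M)/(-1 + G) = 2*M/(-1 + G))
K(q, V) = q + V*q
K(Z(0, 0), 26)*(-805) = ((2*0/(-1 + 0))*(1 + 26))*(-805) = ((2*0/(-1))*27)*(-805) = ((2*0*(-1))*27)*(-805) = (0*27)*(-805) = 0*(-805) = 0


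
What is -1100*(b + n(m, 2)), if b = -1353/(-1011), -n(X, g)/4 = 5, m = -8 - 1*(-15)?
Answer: 6917900/337 ≈ 20528.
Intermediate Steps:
m = 7 (m = -8 + 15 = 7)
n(X, g) = -20 (n(X, g) = -4*5 = -20)
b = 451/337 (b = -1353*(-1/1011) = 451/337 ≈ 1.3383)
-1100*(b + n(m, 2)) = -1100*(451/337 - 20) = -1100*(-6289/337) = 6917900/337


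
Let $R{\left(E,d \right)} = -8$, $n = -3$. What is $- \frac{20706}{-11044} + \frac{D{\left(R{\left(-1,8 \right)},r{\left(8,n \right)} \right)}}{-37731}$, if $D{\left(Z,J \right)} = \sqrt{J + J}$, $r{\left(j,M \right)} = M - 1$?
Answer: $\frac{10353}{5522} - \frac{2 i \sqrt{2}}{37731} \approx 1.8749 - 7.4963 \cdot 10^{-5} i$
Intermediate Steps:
$r{\left(j,M \right)} = -1 + M$
$D{\left(Z,J \right)} = \sqrt{2} \sqrt{J}$ ($D{\left(Z,J \right)} = \sqrt{2 J} = \sqrt{2} \sqrt{J}$)
$- \frac{20706}{-11044} + \frac{D{\left(R{\left(-1,8 \right)},r{\left(8,n \right)} \right)}}{-37731} = - \frac{20706}{-11044} + \frac{\sqrt{2} \sqrt{-1 - 3}}{-37731} = \left(-20706\right) \left(- \frac{1}{11044}\right) + \sqrt{2} \sqrt{-4} \left(- \frac{1}{37731}\right) = \frac{10353}{5522} + \sqrt{2} \cdot 2 i \left(- \frac{1}{37731}\right) = \frac{10353}{5522} + 2 i \sqrt{2} \left(- \frac{1}{37731}\right) = \frac{10353}{5522} - \frac{2 i \sqrt{2}}{37731}$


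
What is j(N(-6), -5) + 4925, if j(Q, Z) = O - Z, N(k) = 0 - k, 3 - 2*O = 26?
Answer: 9837/2 ≈ 4918.5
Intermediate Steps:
O = -23/2 (O = 3/2 - ½*26 = 3/2 - 13 = -23/2 ≈ -11.500)
N(k) = -k
j(Q, Z) = -23/2 - Z
j(N(-6), -5) + 4925 = (-23/2 - 1*(-5)) + 4925 = (-23/2 + 5) + 4925 = -13/2 + 4925 = 9837/2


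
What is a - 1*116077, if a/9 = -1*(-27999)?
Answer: 135914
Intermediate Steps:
a = 251991 (a = 9*(-1*(-27999)) = 9*27999 = 251991)
a - 1*116077 = 251991 - 1*116077 = 251991 - 116077 = 135914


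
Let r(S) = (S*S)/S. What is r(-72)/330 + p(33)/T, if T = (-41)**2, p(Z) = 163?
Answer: -11207/92455 ≈ -0.12122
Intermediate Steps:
r(S) = S (r(S) = S**2/S = S)
T = 1681
r(-72)/330 + p(33)/T = -72/330 + 163/1681 = -72*1/330 + 163*(1/1681) = -12/55 + 163/1681 = -11207/92455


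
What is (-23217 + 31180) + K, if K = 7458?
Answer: 15421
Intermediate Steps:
(-23217 + 31180) + K = (-23217 + 31180) + 7458 = 7963 + 7458 = 15421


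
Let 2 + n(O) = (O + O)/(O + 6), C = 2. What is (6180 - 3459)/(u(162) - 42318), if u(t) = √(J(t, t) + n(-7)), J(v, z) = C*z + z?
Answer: -19191213/298468771 - 907*√498/596937542 ≈ -0.064333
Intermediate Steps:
n(O) = -2 + 2*O/(6 + O) (n(O) = -2 + (O + O)/(O + 6) = -2 + (2*O)/(6 + O) = -2 + 2*O/(6 + O))
J(v, z) = 3*z (J(v, z) = 2*z + z = 3*z)
u(t) = √(12 + 3*t) (u(t) = √(3*t - 12/(6 - 7)) = √(3*t - 12/(-1)) = √(3*t - 12*(-1)) = √(3*t + 12) = √(12 + 3*t))
(6180 - 3459)/(u(162) - 42318) = (6180 - 3459)/(√(12 + 3*162) - 42318) = 2721/(√(12 + 486) - 42318) = 2721/(√498 - 42318) = 2721/(-42318 + √498)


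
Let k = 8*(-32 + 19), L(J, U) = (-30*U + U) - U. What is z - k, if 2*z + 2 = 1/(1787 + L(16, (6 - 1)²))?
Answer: 213623/2074 ≈ 103.00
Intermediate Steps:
L(J, U) = -30*U (L(J, U) = -29*U - U = -30*U)
k = -104 (k = 8*(-13) = -104)
z = -2073/2074 (z = -1 + 1/(2*(1787 - 30*(6 - 1)²)) = -1 + 1/(2*(1787 - 30*5²)) = -1 + 1/(2*(1787 - 30*25)) = -1 + 1/(2*(1787 - 750)) = -1 + (½)/1037 = -1 + (½)*(1/1037) = -1 + 1/2074 = -2073/2074 ≈ -0.99952)
z - k = -2073/2074 - 1*(-104) = -2073/2074 + 104 = 213623/2074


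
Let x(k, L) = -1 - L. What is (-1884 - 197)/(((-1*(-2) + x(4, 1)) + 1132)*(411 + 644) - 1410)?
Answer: -2081/1192850 ≈ -0.0017446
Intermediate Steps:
(-1884 - 197)/(((-1*(-2) + x(4, 1)) + 1132)*(411 + 644) - 1410) = (-1884 - 197)/(((-1*(-2) + (-1 - 1*1)) + 1132)*(411 + 644) - 1410) = -2081/(((2 + (-1 - 1)) + 1132)*1055 - 1410) = -2081/(((2 - 2) + 1132)*1055 - 1410) = -2081/((0 + 1132)*1055 - 1410) = -2081/(1132*1055 - 1410) = -2081/(1194260 - 1410) = -2081/1192850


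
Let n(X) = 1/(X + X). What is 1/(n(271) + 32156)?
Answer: 542/17428553 ≈ 3.1098e-5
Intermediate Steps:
n(X) = 1/(2*X)
1/(n(271) + 32156) = 1/((½)/271 + 32156) = 1/((½)*(1/271) + 32156) = 1/(1/542 + 32156) = 1/(17428553/542) = 542/17428553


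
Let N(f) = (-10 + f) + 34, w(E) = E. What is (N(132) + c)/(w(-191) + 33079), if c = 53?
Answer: 209/32888 ≈ 0.0063549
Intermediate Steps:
N(f) = 24 + f
(N(132) + c)/(w(-191) + 33079) = ((24 + 132) + 53)/(-191 + 33079) = (156 + 53)/32888 = 209*(1/32888) = 209/32888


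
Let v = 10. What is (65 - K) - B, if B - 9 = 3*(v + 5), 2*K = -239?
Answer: 261/2 ≈ 130.50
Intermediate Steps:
K = -239/2 (K = (½)*(-239) = -239/2 ≈ -119.50)
B = 54 (B = 9 + 3*(10 + 5) = 9 + 3*15 = 9 + 45 = 54)
(65 - K) - B = (65 - 1*(-239/2)) - 1*54 = (65 + 239/2) - 54 = 369/2 - 54 = 261/2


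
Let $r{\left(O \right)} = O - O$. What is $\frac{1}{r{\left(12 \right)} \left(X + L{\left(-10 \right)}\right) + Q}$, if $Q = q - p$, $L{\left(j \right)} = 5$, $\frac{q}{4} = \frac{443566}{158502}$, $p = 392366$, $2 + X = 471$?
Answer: $- \frac{79251}{31094510734} \approx -2.5487 \cdot 10^{-6}$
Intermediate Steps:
$X = 469$ ($X = -2 + 471 = 469$)
$q = \frac{887132}{79251}$ ($q = 4 \cdot \frac{443566}{158502} = 4 \cdot 443566 \cdot \frac{1}{158502} = 4 \cdot \frac{221783}{79251} = \frac{887132}{79251} \approx 11.194$)
$r{\left(O \right)} = 0$
$Q = - \frac{31094510734}{79251}$ ($Q = \frac{887132}{79251} - 392366 = - \frac{31094510734}{79251} \approx -3.9236 \cdot 10^{5}$)
$\frac{1}{r{\left(12 \right)} \left(X + L{\left(-10 \right)}\right) + Q} = \frac{1}{0 \left(469 + 5\right) - \frac{31094510734}{79251}} = \frac{1}{0 \cdot 474 - \frac{31094510734}{79251}} = \frac{1}{0 - \frac{31094510734}{79251}} = \frac{1}{- \frac{31094510734}{79251}} = - \frac{79251}{31094510734}$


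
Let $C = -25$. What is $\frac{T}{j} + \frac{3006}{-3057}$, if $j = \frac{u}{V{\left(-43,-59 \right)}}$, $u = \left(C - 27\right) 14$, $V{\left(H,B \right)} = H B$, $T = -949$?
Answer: $\frac{188663707}{57064} \approx 3306.2$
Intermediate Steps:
$V{\left(H,B \right)} = B H$
$u = -728$ ($u = \left(-25 - 27\right) 14 = \left(-52\right) 14 = -728$)
$j = - \frac{728}{2537}$ ($j = - \frac{728}{\left(-59\right) \left(-43\right)} = - \frac{728}{2537} \approx -0.28695$)
$\frac{T}{j} + \frac{3006}{-3057} = - \frac{949}{- \frac{728}{2537}} + \frac{3006}{-3057} = \left(-949\right) \left(- \frac{2537}{728}\right) + 3006 \left(- \frac{1}{3057}\right) = \frac{185201}{56} - \frac{1002}{1019} = \frac{188663707}{57064}$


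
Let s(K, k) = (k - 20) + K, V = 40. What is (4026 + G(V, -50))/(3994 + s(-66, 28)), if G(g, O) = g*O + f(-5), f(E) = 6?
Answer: 127/246 ≈ 0.51626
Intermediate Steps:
s(K, k) = -20 + K + k (s(K, k) = (-20 + k) + K = -20 + K + k)
G(g, O) = 6 + O*g (G(g, O) = g*O + 6 = O*g + 6 = 6 + O*g)
(4026 + G(V, -50))/(3994 + s(-66, 28)) = (4026 + (6 - 50*40))/(3994 + (-20 - 66 + 28)) = (4026 + (6 - 2000))/(3994 - 58) = (4026 - 1994)/3936 = 2032*(1/3936) = 127/246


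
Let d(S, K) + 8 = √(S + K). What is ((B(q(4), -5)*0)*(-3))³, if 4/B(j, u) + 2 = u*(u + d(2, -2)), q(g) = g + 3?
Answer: 0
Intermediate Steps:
q(g) = 3 + g
d(S, K) = -8 + √(K + S) (d(S, K) = -8 + √(S + K) = -8 + √(K + S))
B(j, u) = 4/(-2 + u*(-8 + u)) (B(j, u) = 4/(-2 + u*(u + (-8 + √(-2 + 2)))) = 4/(-2 + u*(u + (-8 + √0))) = 4/(-2 + u*(u + (-8 + 0))) = 4/(-2 + u*(u - 8)) = 4/(-2 + u*(-8 + u)))
((B(q(4), -5)*0)*(-3))³ = (((4/(-2 + (-5)² - 8*(-5)))*0)*(-3))³ = (((4/(-2 + 25 + 40))*0)*(-3))³ = (((4/63)*0)*(-3))³ = (0*(-3))³ = 0³ = 0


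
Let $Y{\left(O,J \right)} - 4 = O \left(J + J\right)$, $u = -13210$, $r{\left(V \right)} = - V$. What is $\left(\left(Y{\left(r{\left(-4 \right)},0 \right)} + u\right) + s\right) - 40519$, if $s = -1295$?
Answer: $-55020$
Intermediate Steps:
$Y{\left(O,J \right)} = 4 + 2 J O$ ($Y{\left(O,J \right)} = 4 + O \left(J + J\right) = 4 + O 2 J = 4 + 2 J O$)
$\left(\left(Y{\left(r{\left(-4 \right)},0 \right)} + u\right) + s\right) - 40519 = \left(\left(\left(4 + 2 \cdot 0 \left(\left(-1\right) \left(-4\right)\right)\right) - 13210\right) - 1295\right) - 40519 = \left(\left(\left(4 + 2 \cdot 0 \cdot 4\right) - 13210\right) - 1295\right) - 40519 = \left(\left(\left(4 + 0\right) - 13210\right) - 1295\right) - 40519 = \left(\left(4 - 13210\right) - 1295\right) - 40519 = \left(-13206 - 1295\right) - 40519 = -14501 - 40519 = -55020$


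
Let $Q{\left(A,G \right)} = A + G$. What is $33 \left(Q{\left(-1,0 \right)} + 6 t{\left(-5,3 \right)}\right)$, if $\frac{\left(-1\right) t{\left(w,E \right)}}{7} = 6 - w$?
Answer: $-15279$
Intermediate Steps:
$t{\left(w,E \right)} = -42 + 7 w$ ($t{\left(w,E \right)} = - 7 \left(6 - w\right) = -42 + 7 w$)
$33 \left(Q{\left(-1,0 \right)} + 6 t{\left(-5,3 \right)}\right) = 33 \left(\left(-1 + 0\right) + 6 \left(-42 + 7 \left(-5\right)\right)\right) = 33 \left(-1 + 6 \left(-42 - 35\right)\right) = 33 \left(-1 + 6 \left(-77\right)\right) = 33 \left(-1 - 462\right) = 33 \left(-463\right) = -15279$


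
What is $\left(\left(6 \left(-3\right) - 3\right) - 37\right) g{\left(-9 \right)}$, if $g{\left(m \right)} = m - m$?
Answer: $0$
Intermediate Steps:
$g{\left(m \right)} = 0$
$\left(\left(6 \left(-3\right) - 3\right) - 37\right) g{\left(-9 \right)} = \left(\left(6 \left(-3\right) - 3\right) - 37\right) 0 = \left(\left(-18 - 3\right) - 37\right) 0 = \left(-21 - 37\right) 0 = \left(-58\right) 0 = 0$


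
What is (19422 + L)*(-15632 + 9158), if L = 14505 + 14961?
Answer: -316500912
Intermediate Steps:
L = 29466
(19422 + L)*(-15632 + 9158) = (19422 + 29466)*(-15632 + 9158) = 48888*(-6474) = -316500912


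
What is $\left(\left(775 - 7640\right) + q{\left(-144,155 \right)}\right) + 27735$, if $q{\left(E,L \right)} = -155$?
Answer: $20715$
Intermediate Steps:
$\left(\left(775 - 7640\right) + q{\left(-144,155 \right)}\right) + 27735 = \left(\left(775 - 7640\right) - 155\right) + 27735 = \left(-6865 - 155\right) + 27735 = -7020 + 27735 = 20715$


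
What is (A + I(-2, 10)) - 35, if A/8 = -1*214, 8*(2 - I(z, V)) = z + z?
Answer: -3489/2 ≈ -1744.5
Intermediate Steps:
I(z, V) = 2 - z/4 (I(z, V) = 2 - (z + z)/8 = 2 - z/4)
A = -1712 (A = 8*(-1*214) = 8*(-214) = -1712)
(A + I(-2, 10)) - 35 = (-1712 + (2 - ¼*(-2))) - 35 = (-1712 + (2 + ½)) - 35 = (-1712 + 5/2) - 35 = -3419/2 - 35 = -3489/2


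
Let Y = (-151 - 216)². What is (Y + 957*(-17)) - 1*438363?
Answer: -319943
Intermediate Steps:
Y = 134689 (Y = (-367)² = 134689)
(Y + 957*(-17)) - 1*438363 = (134689 + 957*(-17)) - 1*438363 = (134689 - 16269) - 438363 = 118420 - 438363 = -319943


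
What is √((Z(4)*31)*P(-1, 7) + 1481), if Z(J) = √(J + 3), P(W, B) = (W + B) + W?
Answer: √(1481 + 155*√7) ≈ 43.487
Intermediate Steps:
P(W, B) = B + 2*W (P(W, B) = (B + W) + W = B + 2*W)
Z(J) = √(3 + J)
√((Z(4)*31)*P(-1, 7) + 1481) = √((√(3 + 4)*31)*(7 + 2*(-1)) + 1481) = √((√7*31)*(7 - 2) + 1481) = √((31*√7)*5 + 1481) = √(155*√7 + 1481) = √(1481 + 155*√7)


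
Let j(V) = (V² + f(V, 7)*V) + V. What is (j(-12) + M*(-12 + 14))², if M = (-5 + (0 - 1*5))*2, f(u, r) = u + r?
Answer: 23104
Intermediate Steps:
f(u, r) = r + u
M = -20 (M = (-5 + (0 - 5))*2 = (-5 - 5)*2 = -10*2 = -20)
j(V) = V + V² + V*(7 + V) (j(V) = (V² + (7 + V)*V) + V = (V² + V*(7 + V)) + V = V + V² + V*(7 + V))
(j(-12) + M*(-12 + 14))² = (2*(-12)*(4 - 12) - 20*(-12 + 14))² = (2*(-12)*(-8) - 20*2)² = (192 - 40)² = 152² = 23104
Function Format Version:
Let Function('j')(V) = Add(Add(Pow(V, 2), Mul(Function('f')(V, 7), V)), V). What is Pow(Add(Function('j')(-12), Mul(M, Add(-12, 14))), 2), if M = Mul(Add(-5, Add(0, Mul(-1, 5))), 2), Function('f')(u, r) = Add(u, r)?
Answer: 23104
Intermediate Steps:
Function('f')(u, r) = Add(r, u)
M = -20 (M = Mul(Add(-5, Add(0, -5)), 2) = Mul(Add(-5, -5), 2) = Mul(-10, 2) = -20)
Function('j')(V) = Add(V, Pow(V, 2), Mul(V, Add(7, V))) (Function('j')(V) = Add(Add(Pow(V, 2), Mul(Add(7, V), V)), V) = Add(Add(Pow(V, 2), Mul(V, Add(7, V))), V) = Add(V, Pow(V, 2), Mul(V, Add(7, V))))
Pow(Add(Function('j')(-12), Mul(M, Add(-12, 14))), 2) = Pow(Add(Mul(2, -12, Add(4, -12)), Mul(-20, Add(-12, 14))), 2) = Pow(Add(Mul(2, -12, -8), Mul(-20, 2)), 2) = Pow(Add(192, -40), 2) = Pow(152, 2) = 23104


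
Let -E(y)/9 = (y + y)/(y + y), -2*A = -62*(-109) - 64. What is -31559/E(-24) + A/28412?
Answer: 896624185/255708 ≈ 3506.4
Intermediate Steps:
A = -3347 (A = -(-62*(-109) - 64)/2 = -(6758 - 64)/2 = -½*6694 = -3347)
E(y) = -9 (E(y) = -9*(y + y)/(y + y) = -9*2*y/(2*y) = -9*2*y*1/(2*y) = -9*1 = -9)
-31559/E(-24) + A/28412 = -31559/(-9) - 3347/28412 = -31559*(-⅑) - 3347*1/28412 = 31559/9 - 3347/28412 = 896624185/255708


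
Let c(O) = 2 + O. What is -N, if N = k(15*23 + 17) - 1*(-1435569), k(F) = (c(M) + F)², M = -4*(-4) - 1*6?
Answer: -1575445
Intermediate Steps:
M = 10 (M = 16 - 6 = 10)
k(F) = (12 + F)² (k(F) = ((2 + 10) + F)² = (12 + F)²)
N = 1575445 (N = (12 + (15*23 + 17))² - 1*(-1435569) = (12 + (345 + 17))² + 1435569 = (12 + 362)² + 1435569 = 374² + 1435569 = 139876 + 1435569 = 1575445)
-N = -1*1575445 = -1575445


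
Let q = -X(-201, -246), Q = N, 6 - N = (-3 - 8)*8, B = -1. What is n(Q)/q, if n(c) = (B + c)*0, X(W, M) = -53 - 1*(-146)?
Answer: 0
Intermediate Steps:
X(W, M) = 93 (X(W, M) = -53 + 146 = 93)
N = 94 (N = 6 - (-3 - 8)*8 = 6 - (-11)*8 = 6 - 1*(-88) = 6 + 88 = 94)
Q = 94
q = -93 (q = -1*93 = -93)
n(c) = 0 (n(c) = (-1 + c)*0 = 0)
n(Q)/q = 0/(-93) = 0*(-1/93) = 0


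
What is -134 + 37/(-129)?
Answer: -17323/129 ≈ -134.29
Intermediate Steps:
-134 + 37/(-129) = -134 + 37*(-1/129) = -134 - 37/129 = -17323/129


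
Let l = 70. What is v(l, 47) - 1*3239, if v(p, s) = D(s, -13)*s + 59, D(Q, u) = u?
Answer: -3791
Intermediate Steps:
v(p, s) = 59 - 13*s (v(p, s) = -13*s + 59 = 59 - 13*s)
v(l, 47) - 1*3239 = (59 - 13*47) - 1*3239 = (59 - 611) - 3239 = -552 - 3239 = -3791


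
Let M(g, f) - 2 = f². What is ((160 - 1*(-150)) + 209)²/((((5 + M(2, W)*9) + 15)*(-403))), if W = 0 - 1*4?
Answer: -269361/73346 ≈ -3.6725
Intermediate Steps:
W = -4 (W = 0 - 4 = -4)
M(g, f) = 2 + f²
((160 - 1*(-150)) + 209)²/((((5 + M(2, W)*9) + 15)*(-403))) = ((160 - 1*(-150)) + 209)²/((((5 + (2 + (-4)²)*9) + 15)*(-403))) = ((160 + 150) + 209)²/((((5 + (2 + 16)*9) + 15)*(-403))) = (310 + 209)²/((((5 + 18*9) + 15)*(-403))) = 519²/((((5 + 162) + 15)*(-403))) = 269361/(((167 + 15)*(-403))) = 269361/((182*(-403))) = 269361/(-73346) = 269361*(-1/73346) = -269361/73346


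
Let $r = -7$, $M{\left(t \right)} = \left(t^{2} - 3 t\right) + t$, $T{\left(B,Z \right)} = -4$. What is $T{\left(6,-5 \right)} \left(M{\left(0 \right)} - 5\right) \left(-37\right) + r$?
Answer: $-747$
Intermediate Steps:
$M{\left(t \right)} = t^{2} - 2 t$
$T{\left(6,-5 \right)} \left(M{\left(0 \right)} - 5\right) \left(-37\right) + r = - 4 \left(0 \left(-2 + 0\right) - 5\right) \left(-37\right) - 7 = - 4 \left(0 \left(-2\right) - 5\right) \left(-37\right) - 7 = - 4 \left(0 - 5\right) \left(-37\right) - 7 = \left(-4\right) \left(-5\right) \left(-37\right) - 7 = 20 \left(-37\right) - 7 = -740 - 7 = -747$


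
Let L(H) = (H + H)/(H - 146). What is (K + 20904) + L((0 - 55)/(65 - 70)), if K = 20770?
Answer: 5625968/135 ≈ 41674.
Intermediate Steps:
L(H) = 2*H/(-146 + H) (L(H) = (2*H)/(-146 + H) = 2*H/(-146 + H))
(K + 20904) + L((0 - 55)/(65 - 70)) = (20770 + 20904) + 2*((0 - 55)/(65 - 70))/(-146 + (0 - 55)/(65 - 70)) = 41674 + 2*(-55/(-5))/(-146 - 55/(-5)) = 41674 + 2*(-55*(-1/5))/(-146 - 55*(-1/5)) = 41674 + 2*11/(-146 + 11) = 41674 + 2*11/(-135) = 41674 + 2*11*(-1/135) = 41674 - 22/135 = 5625968/135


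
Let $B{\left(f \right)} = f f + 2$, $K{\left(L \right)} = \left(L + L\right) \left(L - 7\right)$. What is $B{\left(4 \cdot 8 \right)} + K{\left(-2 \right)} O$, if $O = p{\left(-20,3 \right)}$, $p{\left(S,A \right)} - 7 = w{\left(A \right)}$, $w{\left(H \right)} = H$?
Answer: $1386$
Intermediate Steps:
$K{\left(L \right)} = 2 L \left(-7 + L\right)$
$p{\left(S,A \right)} = 7 + A$
$O = 10$ ($O = 7 + 3 = 10$)
$B{\left(f \right)} = 2 + f^{2}$ ($B{\left(f \right)} = f^{2} + 2 = 2 + f^{2}$)
$B{\left(4 \cdot 8 \right)} + K{\left(-2 \right)} O = \left(2 + \left(4 \cdot 8\right)^{2}\right) + 2 \left(-2\right) \left(-7 - 2\right) 10 = \left(2 + 32^{2}\right) + 2 \left(-2\right) \left(-9\right) 10 = \left(2 + 1024\right) + 36 \cdot 10 = 1026 + 360 = 1386$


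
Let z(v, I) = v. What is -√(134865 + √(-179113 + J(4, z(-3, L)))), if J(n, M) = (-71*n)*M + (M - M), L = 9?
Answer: -√(134865 + I*√178261) ≈ -367.24 - 0.57484*I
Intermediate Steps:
J(n, M) = -71*M*n (J(n, M) = -71*M*n + 0 = -71*M*n)
-√(134865 + √(-179113 + J(4, z(-3, L)))) = -√(134865 + √(-179113 - 71*(-3)*4)) = -√(134865 + √(-179113 + 852)) = -√(134865 + √(-178261)) = -√(134865 + I*√178261)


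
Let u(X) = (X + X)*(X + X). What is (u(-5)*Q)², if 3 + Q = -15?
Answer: 3240000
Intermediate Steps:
Q = -18 (Q = -3 - 15 = -18)
u(X) = 4*X² (u(X) = (2*X)*(2*X) = 4*X²)
(u(-5)*Q)² = ((4*(-5)²)*(-18))² = ((4*25)*(-18))² = (100*(-18))² = (-1800)² = 3240000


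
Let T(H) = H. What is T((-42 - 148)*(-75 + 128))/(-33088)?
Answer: 5035/16544 ≈ 0.30434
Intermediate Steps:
T((-42 - 148)*(-75 + 128))/(-33088) = ((-42 - 148)*(-75 + 128))/(-33088) = -190*53*(-1/33088) = -10070*(-1/33088) = 5035/16544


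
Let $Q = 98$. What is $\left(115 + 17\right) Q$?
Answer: $12936$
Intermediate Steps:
$\left(115 + 17\right) Q = \left(115 + 17\right) 98 = 132 \cdot 98 = 12936$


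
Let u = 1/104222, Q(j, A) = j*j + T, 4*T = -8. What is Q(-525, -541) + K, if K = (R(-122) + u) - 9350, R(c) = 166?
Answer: 27768805459/104222 ≈ 2.6644e+5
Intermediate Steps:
T = -2 (T = (¼)*(-8) = -2)
Q(j, A) = -2 + j² (Q(j, A) = j*j - 2 = j² - 2 = -2 + j²)
u = 1/104222 ≈ 9.5949e-6
K = -957174847/104222 (K = (166 + 1/104222) - 9350 = 17300853/104222 - 9350 = -957174847/104222 ≈ -9184.0)
Q(-525, -541) + K = (-2 + (-525)²) - 957174847/104222 = (-2 + 275625) - 957174847/104222 = 275623 - 957174847/104222 = 27768805459/104222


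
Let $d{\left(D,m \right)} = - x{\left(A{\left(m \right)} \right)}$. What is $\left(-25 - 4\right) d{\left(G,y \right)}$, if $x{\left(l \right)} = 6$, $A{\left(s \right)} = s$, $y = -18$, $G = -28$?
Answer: $174$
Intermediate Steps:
$d{\left(D,m \right)} = -6$ ($d{\left(D,m \right)} = \left(-1\right) 6 = -6$)
$\left(-25 - 4\right) d{\left(G,y \right)} = \left(-25 - 4\right) \left(-6\right) = \left(-29\right) \left(-6\right) = 174$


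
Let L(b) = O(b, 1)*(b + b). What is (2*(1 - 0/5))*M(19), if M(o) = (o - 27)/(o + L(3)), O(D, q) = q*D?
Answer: -16/37 ≈ -0.43243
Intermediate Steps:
O(D, q) = D*q
L(b) = 2*b² (L(b) = (b*1)*(b + b) = b*(2*b) = 2*b²)
M(o) = (-27 + o)/(18 + o) (M(o) = (o - 27)/(o + 2*3²) = (-27 + o)/(o + 2*9) = (-27 + o)/(o + 18) = (-27 + o)/(18 + o))
(2*(1 - 0/5))*M(19) = (2*(1 - 0/5))*((-27 + 19)/(18 + 19)) = (2*(1 - 0/5))*(-8/37) = (2*(1 - 1*0))*((1/37)*(-8)) = (2*(1 + 0))*(-8/37) = (2*1)*(-8/37) = 2*(-8/37) = -16/37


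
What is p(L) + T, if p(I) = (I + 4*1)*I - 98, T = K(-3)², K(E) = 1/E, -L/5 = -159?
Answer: 5715964/9 ≈ 6.3511e+5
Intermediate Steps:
L = 795 (L = -5*(-159) = 795)
T = ⅑ (T = (1/(-3))² = (-⅓)² = ⅑ ≈ 0.11111)
p(I) = -98 + I*(4 + I) (p(I) = (I + 4)*I - 98 = (4 + I)*I - 98 = I*(4 + I) - 98 = -98 + I*(4 + I))
p(L) + T = (-98 + 795² + 4*795) + ⅑ = (-98 + 632025 + 3180) + ⅑ = 635107 + ⅑ = 5715964/9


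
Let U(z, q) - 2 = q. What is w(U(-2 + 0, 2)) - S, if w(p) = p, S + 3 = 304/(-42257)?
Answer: 296103/42257 ≈ 7.0072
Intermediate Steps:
U(z, q) = 2 + q
S = -127075/42257 (S = -3 + 304/(-42257) = -3 + 304*(-1/42257) = -3 - 304/42257 = -127075/42257 ≈ -3.0072)
w(U(-2 + 0, 2)) - S = (2 + 2) - 1*(-127075/42257) = 4 + 127075/42257 = 296103/42257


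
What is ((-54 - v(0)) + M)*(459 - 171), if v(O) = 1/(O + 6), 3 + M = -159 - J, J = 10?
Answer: -65136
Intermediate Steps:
M = -172 (M = -3 + (-159 - 1*10) = -3 + (-159 - 10) = -3 - 169 = -172)
v(O) = 1/(6 + O)
((-54 - v(0)) + M)*(459 - 171) = ((-54 - 1/(6 + 0)) - 172)*(459 - 171) = ((-54 - 1/6) - 172)*288 = (-325/6 - 172)*288 = -1357/6*288 = -65136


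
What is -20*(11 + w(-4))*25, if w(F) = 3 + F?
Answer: -5000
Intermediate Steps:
-20*(11 + w(-4))*25 = -20*(11 + (3 - 4))*25 = -20*(11 - 1)*25 = -20*10*25 = -200*25 = -5000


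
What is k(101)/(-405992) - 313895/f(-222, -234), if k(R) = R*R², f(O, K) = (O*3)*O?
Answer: -69942730573/15006682296 ≈ -4.6608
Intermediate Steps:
f(O, K) = 3*O² (f(O, K) = (3*O)*O = 3*O²)
k(R) = R³
k(101)/(-405992) - 313895/f(-222, -234) = 101³/(-405992) - 313895/(3*(-222)²) = 1030301*(-1/405992) - 313895/(3*49284) = -1030301/405992 - 313895/147852 = -69942730573/15006682296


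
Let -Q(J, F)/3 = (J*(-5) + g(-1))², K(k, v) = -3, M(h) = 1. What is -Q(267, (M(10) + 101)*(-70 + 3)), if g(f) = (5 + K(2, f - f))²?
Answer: 5314683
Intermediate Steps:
g(f) = 4 (g(f) = (5 - 3)² = 2² = 4)
Q(J, F) = -3*(4 - 5*J)² (Q(J, F) = -3*(J*(-5) + 4)² = -3*(-5*J + 4)² = -3*(4 - 5*J)²)
-Q(267, (M(10) + 101)*(-70 + 3)) = -(-3)*(-4 + 5*267)² = -(-3)*(-4 + 1335)² = -(-3)*1331² = -(-3)*1771561 = -1*(-5314683) = 5314683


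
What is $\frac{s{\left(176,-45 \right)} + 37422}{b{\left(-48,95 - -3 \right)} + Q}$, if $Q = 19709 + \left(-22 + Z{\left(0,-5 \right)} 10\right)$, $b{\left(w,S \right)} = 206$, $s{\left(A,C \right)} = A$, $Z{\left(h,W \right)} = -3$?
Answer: $\frac{37598}{19863} \approx 1.8929$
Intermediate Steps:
$Q = 19657$ ($Q = 19709 - 52 = 19657$)
$\frac{s{\left(176,-45 \right)} + 37422}{b{\left(-48,95 - -3 \right)} + Q} = \frac{176 + 37422}{206 + 19657} = \frac{37598}{19863}$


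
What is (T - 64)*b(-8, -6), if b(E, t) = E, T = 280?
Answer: -1728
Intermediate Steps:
(T - 64)*b(-8, -6) = (280 - 64)*(-8) = 216*(-8) = -1728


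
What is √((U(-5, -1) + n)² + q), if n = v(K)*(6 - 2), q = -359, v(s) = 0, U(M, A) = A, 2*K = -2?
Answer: I*√358 ≈ 18.921*I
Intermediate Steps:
K = -1 (K = (½)*(-2) = -1)
n = 0 (n = 0*(6 - 2) = 0*4 = 0)
√((U(-5, -1) + n)² + q) = √((-1 + 0)² - 359) = √((-1)² - 359) = √(1 - 359) = √(-358) = I*√358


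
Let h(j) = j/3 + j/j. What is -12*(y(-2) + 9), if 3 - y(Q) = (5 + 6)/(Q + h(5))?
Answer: 54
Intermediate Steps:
h(j) = 1 + j/3 (h(j) = j*(⅓) + 1 = j/3 + 1 = 1 + j/3)
y(Q) = 3 - 11/(8/3 + Q) (y(Q) = 3 - (5 + 6)/(Q + (1 + (⅓)*5)) = 3 - 11/(Q + (1 + 5/3)) = 3 - 11/(Q + 8/3) = 3 - 11/(8/3 + Q))
-12*(y(-2) + 9) = -12*(9*(-1 - 2)/(8 + 3*(-2)) + 9) = -12*(9*(-3)/(8 - 6) + 9) = -12*(9*(-3)/2 + 9) = -12*(9*(½)*(-3) + 9) = -12*(-27/2 + 9) = -12*(-9/2) = 54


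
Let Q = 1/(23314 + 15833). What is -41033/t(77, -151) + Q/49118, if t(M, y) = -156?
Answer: 4383287184643/16664460332 ≈ 263.03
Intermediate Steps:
Q = 1/39147 ≈ 2.5545e-5
-41033/t(77, -151) + Q/49118 = -41033/(-156) + (1/39147)/49118 = -41033*(-1/156) + (1/39147)*(1/49118) = 41033/156 + 1/1922822346 = 4383287184643/16664460332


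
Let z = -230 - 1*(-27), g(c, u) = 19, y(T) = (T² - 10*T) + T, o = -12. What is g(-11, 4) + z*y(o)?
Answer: -51137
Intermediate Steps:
y(T) = T² - 9*T
z = -203 (z = -230 + 27 = -203)
g(-11, 4) + z*y(o) = 19 - (-2436)*(-9 - 12) = 19 - (-2436)*(-21) = 19 - 203*252 = 19 - 51156 = -51137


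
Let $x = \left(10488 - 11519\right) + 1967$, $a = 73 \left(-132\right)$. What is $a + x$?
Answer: $-8700$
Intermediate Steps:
$a = -9636$
$x = 936$ ($x = -1031 + 1967 = 936$)
$a + x = -9636 + 936 = -8700$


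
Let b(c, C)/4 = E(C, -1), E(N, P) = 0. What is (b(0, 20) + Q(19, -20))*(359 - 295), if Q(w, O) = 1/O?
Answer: -16/5 ≈ -3.2000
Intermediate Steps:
b(c, C) = 0 (b(c, C) = 4*0 = 0)
(b(0, 20) + Q(19, -20))*(359 - 295) = (0 + 1/(-20))*(359 - 295) = (0 - 1/20)*64 = -1/20*64 = -16/5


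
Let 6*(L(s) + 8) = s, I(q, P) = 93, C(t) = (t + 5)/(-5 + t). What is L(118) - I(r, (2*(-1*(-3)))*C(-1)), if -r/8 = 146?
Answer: -244/3 ≈ -81.333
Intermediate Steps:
r = -1168 (r = -8*146 = -1168)
C(t) = (5 + t)/(-5 + t)
L(s) = -8 + s/6
L(118) - I(r, (2*(-1*(-3)))*C(-1)) = (-8 + (⅙)*118) - 1*93 = (-8 + 59/3) - 93 = 35/3 - 93 = -244/3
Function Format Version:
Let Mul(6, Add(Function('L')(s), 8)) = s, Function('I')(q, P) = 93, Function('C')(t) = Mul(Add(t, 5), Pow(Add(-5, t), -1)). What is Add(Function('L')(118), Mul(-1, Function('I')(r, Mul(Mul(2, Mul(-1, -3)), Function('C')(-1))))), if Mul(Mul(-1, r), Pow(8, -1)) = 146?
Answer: Rational(-244, 3) ≈ -81.333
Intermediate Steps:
r = -1168 (r = Mul(-8, 146) = -1168)
Function('C')(t) = Mul(Pow(Add(-5, t), -1), Add(5, t)) (Function('C')(t) = Mul(Add(5, t), Pow(Add(-5, t), -1)) = Mul(Pow(Add(-5, t), -1), Add(5, t)))
Function('L')(s) = Add(-8, Mul(Rational(1, 6), s))
Add(Function('L')(118), Mul(-1, Function('I')(r, Mul(Mul(2, Mul(-1, -3)), Function('C')(-1))))) = Add(Add(-8, Mul(Rational(1, 6), 118)), Mul(-1, 93)) = Add(Add(-8, Rational(59, 3)), -93) = Add(Rational(35, 3), -93) = Rational(-244, 3)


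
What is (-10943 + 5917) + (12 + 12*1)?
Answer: -5002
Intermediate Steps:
(-10943 + 5917) + (12 + 12*1) = -5026 + (12 + 12) = -5026 + 24 = -5002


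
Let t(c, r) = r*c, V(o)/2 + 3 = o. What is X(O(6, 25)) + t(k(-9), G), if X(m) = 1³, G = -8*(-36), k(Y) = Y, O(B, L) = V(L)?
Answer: -2591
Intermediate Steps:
V(o) = -6 + 2*o
O(B, L) = -6 + 2*L
G = 288
t(c, r) = c*r
X(m) = 1
X(O(6, 25)) + t(k(-9), G) = 1 - 9*288 = 1 - 2592 = -2591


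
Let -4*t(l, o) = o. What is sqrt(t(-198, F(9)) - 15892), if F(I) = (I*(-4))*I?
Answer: I*sqrt(15811) ≈ 125.74*I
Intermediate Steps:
F(I) = -4*I**2 (F(I) = (-4*I)*I = -4*I**2)
t(l, o) = -o/4
sqrt(t(-198, F(9)) - 15892) = sqrt(-(-1)*9**2 - 15892) = sqrt(-(-1)*81 - 15892) = sqrt(-1/4*(-324) - 15892) = sqrt(81 - 15892) = sqrt(-15811) = I*sqrt(15811)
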